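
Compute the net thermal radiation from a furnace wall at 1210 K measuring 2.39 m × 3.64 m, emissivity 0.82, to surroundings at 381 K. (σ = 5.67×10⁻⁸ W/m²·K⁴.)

Q ≈ 8.59×10^5 W

A = 2.39 × 3.64 = 8.70 m².
Q = εσA(T⁴ − T_s⁴). T⁴ − T_s⁴ = (1210)⁴ − (381)⁴ = 2.14×10^12 − 2.11×10^10 = 2.12×10^12 K⁴.
Q = 0.82 × 5.67×10⁻⁸ × 8.70 × 2.12×10^12 = 8.59×10^5 W.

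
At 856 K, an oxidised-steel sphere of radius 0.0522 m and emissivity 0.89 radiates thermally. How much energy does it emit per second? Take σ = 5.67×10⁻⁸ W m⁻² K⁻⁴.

P ≈ 928 W

A = 4πr² = 4π × (0.0522)² = 0.0342 m².
Stefan–Boltzmann: P = εσAT⁴ = 0.89 × 5.67×10⁻⁸ × 0.0342 × (856)⁴ = 0.89 × 5.67×10⁻⁸ × 0.0342 × 5.37×10^11.
P = 928 W.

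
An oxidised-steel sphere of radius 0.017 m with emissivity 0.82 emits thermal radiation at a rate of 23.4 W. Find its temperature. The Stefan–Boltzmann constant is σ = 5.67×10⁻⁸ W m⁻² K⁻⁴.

T ≈ 610 K

A = 4πr² = 4π × (0.017)² = 3.63×10^-3 m².
From P = εσAT⁴, T = (P / εσA)^(1/4) = (23.4 / (0.82 × 5.67×10⁻⁸ × 3.63×10^-3))^(1/4).
T = (1.39×10^11)^(1/4) = 610 K.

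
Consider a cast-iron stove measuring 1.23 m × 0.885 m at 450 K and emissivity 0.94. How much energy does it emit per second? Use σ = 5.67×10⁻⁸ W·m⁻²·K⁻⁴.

P ≈ 2380 W

A = 1.23 × 0.885 = 1.09 m².
Stefan–Boltzmann: P = εσAT⁴ = 0.94 × 5.67×10⁻⁸ × 1.09 × (450)⁴ = 0.94 × 5.67×10⁻⁸ × 1.09 × 4.10×10^10.
P = 2380 W.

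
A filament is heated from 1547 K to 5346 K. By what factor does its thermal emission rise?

P ∝ T⁴, so the ratio is (5346/1547)⁴ = (3.456)⁴ = 143.

ratio ≈ 143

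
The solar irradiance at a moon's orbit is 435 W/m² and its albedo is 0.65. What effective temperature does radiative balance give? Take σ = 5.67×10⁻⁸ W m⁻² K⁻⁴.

Power absorbed = (1−a)S·πR²; power emitted = 4πR²σT⁴. Equating and cancelling πR²:
T = ((1−a)S / 4σ)^(1/4) = (152 / (4 × 5.67×10⁻⁸))^(1/4) = (6.71×10^8)^(1/4).
T = 161 K.

T ≈ 161 K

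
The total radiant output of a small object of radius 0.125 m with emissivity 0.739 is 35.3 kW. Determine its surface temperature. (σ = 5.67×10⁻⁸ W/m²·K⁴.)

A = 4πr² = 4π × (0.125)² = 0.196 m².
From P = εσAT⁴, T = (P / εσA)^(1/4) = (35300 / (0.739 × 5.67×10⁻⁸ × 0.196))^(1/4).
T = (4.29×10^12)^(1/4) = 1440 K.

T ≈ 1440 K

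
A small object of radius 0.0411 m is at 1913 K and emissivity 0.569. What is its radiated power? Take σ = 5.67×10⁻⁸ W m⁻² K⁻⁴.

P ≈ 9170 W

A = 4πr² = 4π × (0.0411)² = 0.0212 m².
P = εσAT⁴ = 0.569 × 5.67×10⁻⁸ × 0.0212 × (1913)⁴ = 0.569 × 5.67×10⁻⁸ × 0.0212 × 1.34×10^13.
P = 9170 W.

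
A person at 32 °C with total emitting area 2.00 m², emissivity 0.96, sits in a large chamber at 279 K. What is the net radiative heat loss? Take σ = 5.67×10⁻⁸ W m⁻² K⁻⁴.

Q ≈ 282 W

Convert: 32 °C = 305 K.
Q = εσA(T⁴ − T_s⁴). T⁴ − T_s⁴ = (305)⁴ − (279)⁴ = 8.65×10^9 − 6.06×10^9 = 2.59×10^9 K⁴.
Q = 0.96 × 5.67×10⁻⁸ × 2.00 × 2.59×10^9 = 282 W.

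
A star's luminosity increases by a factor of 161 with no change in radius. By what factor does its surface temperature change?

P ∝ T⁴ ⇒ T ∝ P^(1/4), so T scales by (161)^(1/4) = 3.56.

factor ≈ 3.56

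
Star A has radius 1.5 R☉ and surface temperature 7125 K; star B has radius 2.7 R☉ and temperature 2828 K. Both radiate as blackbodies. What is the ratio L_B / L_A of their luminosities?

L = 4πR²σT⁴ ∝ R²T⁴, so L_B/L_A = (2.7/1.5)² × (2828/7125)⁴ = 3.24 × 0.0248 = 0.0804.

L_B/L_A ≈ 0.0804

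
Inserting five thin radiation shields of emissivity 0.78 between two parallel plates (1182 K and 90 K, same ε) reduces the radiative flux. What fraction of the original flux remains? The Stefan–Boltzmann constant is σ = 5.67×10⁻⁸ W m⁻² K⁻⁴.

With N identical shields there are N+1 = 6 gaps in series, each with the same radiative resistance, so the flux falls to 1/(N+1) of its unshielded value.

ratio ≈ 0.167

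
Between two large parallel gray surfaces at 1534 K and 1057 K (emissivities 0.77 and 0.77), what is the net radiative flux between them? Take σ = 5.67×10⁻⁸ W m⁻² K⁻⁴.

For two large parallel gray plates, q = σ(T₁⁴ − T₂⁴) / (1/ε₁ + 1/ε₂ − 1).
1/ε₁ + 1/ε₂ − 1 = 1/0.77 + 1/0.77 − 1 = 1.597.
T₁⁴ − T₂⁴ = 5.54×10^12 − 1.25×10^12 = 4.29×10^12 K⁴.
q = 5.67×10⁻⁸ × 4.29×10^12 / 1.597 = 1.52×10^5 W/m².

q ≈ 1.52×10^5 W/m²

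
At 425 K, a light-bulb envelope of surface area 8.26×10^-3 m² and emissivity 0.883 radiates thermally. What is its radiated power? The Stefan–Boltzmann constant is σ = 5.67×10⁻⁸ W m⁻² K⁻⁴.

Stefan–Boltzmann: P = εσAT⁴ = 0.883 × 5.67×10⁻⁸ × 8.26×10^-3 × (425)⁴ = 0.883 × 5.67×10⁻⁸ × 8.26×10^-3 × 3.26×10^10.
P = 13.5 W.

P ≈ 13.5 W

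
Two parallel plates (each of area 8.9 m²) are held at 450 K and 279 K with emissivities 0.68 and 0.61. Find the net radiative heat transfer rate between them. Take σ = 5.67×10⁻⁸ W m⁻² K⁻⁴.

Q ≈ 8360 W

For two large parallel gray plates, q = σ(T₁⁴ − T₂⁴) / (1/ε₁ + 1/ε₂ − 1).
1/ε₁ + 1/ε₂ − 1 = 1/0.68 + 1/0.61 − 1 = 2.110.
T₁⁴ − T₂⁴ = 4.10×10^10 − 6.06×10^9 = 3.49×10^10 K⁴.
q = 5.67×10⁻⁸ × 3.49×10^10 / 2.110 = 939 W/m².
Q = q·A = 939 × 8.9 = 8360 W.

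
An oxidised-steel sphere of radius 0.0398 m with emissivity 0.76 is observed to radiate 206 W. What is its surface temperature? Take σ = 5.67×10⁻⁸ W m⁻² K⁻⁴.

A = 4πr² = 4π × (0.0398)² = 0.0199 m².
From P = εσAT⁴, T = (P / εσA)^(1/4) = (206 / (0.76 × 5.67×10⁻⁸ × 0.0199))^(1/4).
T = (2.40×10^11)^(1/4) = 700 K.

T ≈ 700 K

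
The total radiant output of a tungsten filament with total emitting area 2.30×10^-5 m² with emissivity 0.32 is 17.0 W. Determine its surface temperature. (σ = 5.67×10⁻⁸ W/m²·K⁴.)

T ≈ 2530 K

From P = εσAT⁴, T = (P / εσA)^(1/4) = (17.0 / (0.32 × 5.67×10⁻⁸ × 2.30×10^-5))^(1/4).
T = (4.07×10^13)^(1/4) = 2530 K.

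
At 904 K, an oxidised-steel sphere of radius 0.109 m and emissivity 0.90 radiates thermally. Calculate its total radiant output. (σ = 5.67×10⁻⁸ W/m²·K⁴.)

P ≈ 5090 W

A = 4πr² = 4π × (0.109)² = 0.149 m².
Stefan–Boltzmann: P = εσAT⁴ = 0.90 × 5.67×10⁻⁸ × 0.149 × (904)⁴ = 0.90 × 5.67×10⁻⁸ × 0.149 × 6.68×10^11.
P = 5090 W.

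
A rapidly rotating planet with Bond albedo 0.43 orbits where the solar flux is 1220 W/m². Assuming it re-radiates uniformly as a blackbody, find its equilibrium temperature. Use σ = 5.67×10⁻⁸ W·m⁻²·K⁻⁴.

Power absorbed = (1−a)S·πR²; power emitted = 4πR²σT⁴. Equating and cancelling πR²:
T = ((1−a)S / 4σ)^(1/4) = (695 / (4 × 5.67×10⁻⁸))^(1/4) = (3.07×10^9)^(1/4).
T = 235 K.

T ≈ 235 K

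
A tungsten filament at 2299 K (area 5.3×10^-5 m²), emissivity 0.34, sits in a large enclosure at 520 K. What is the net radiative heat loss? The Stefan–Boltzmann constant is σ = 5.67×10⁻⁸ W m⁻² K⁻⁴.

Q = εσA(T⁴ − T_s⁴). T⁴ − T_s⁴ = (2299)⁴ − (520)⁴ = 2.79×10^13 − 7.31×10^10 = 2.79×10^13 K⁴.
Q = 0.34 × 5.67×10⁻⁸ × 5.30×10^-5 × 2.79×10^13 = 28.5 W.

Q ≈ 28.5 W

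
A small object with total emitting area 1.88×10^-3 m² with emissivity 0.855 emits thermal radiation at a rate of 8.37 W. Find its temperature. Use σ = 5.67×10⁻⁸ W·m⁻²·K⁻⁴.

T ≈ 550 K

From P = εσAT⁴, T = (P / εσA)^(1/4) = (8.37 / (0.855 × 5.67×10⁻⁸ × 1.88×10^-3))^(1/4).
T = (9.18×10^10)^(1/4) = 550 K.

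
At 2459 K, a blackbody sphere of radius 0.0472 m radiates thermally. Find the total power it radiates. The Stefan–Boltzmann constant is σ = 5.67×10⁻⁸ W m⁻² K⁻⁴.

A = 4πr² = 4π × (0.0472)² = 0.0280 m².
P = σAT⁴ = 5.67×10⁻⁸ × 0.0280 × (2459)⁴ = 5.67×10⁻⁸ × 0.0280 × 3.66×10^13.
P = 58000 W.

P ≈ 58000 W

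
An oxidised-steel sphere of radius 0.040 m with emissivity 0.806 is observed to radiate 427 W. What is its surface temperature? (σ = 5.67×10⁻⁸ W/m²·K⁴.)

A = 4πr² = 4π × (0.040)² = 0.0201 m².
From P = εσAT⁴, T = (P / εσA)^(1/4) = (427 / (0.806 × 5.67×10⁻⁸ × 0.0201))^(1/4).
T = (4.65×10^11)^(1/4) = 826 K.

T ≈ 826 K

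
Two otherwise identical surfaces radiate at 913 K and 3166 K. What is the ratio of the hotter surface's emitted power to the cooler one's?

ratio ≈ 145

P ∝ T⁴, so the ratio is (3166/913)⁴ = (3.468)⁴ = 145.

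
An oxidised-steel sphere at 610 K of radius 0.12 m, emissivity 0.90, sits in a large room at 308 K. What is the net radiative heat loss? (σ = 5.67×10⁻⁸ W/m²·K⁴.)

Q ≈ 1200 W

A = 4πr² = 4π × (0.12)² = 0.181 m².
Q = εσA(T⁴ − T_s⁴). T⁴ − T_s⁴ = (610)⁴ − (308)⁴ = 1.38×10^11 − 9.00×10^9 = 1.29×10^11 K⁴.
Q = 0.90 × 5.67×10⁻⁸ × 0.181 × 1.29×10^11 = 1200 W.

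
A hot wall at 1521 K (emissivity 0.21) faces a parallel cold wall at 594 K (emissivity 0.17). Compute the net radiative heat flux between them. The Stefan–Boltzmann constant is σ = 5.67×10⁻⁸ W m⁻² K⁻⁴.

q ≈ 30700 W/m²

For two large parallel gray plates, q = σ(T₁⁴ − T₂⁴) / (1/ε₁ + 1/ε₂ − 1).
1/ε₁ + 1/ε₂ − 1 = 1/0.21 + 1/0.17 − 1 = 9.644.
T₁⁴ − T₂⁴ = 5.35×10^12 − 1.24×10^11 = 5.23×10^12 K⁴.
q = 5.67×10⁻⁸ × 5.23×10^12 / 9.644 = 30700 W/m².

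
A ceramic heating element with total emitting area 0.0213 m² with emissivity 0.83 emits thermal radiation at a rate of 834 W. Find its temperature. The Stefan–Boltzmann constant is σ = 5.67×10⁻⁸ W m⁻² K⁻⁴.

From P = εσAT⁴, T = (P / εσA)^(1/4) = (834 / (0.83 × 5.67×10⁻⁸ × 0.0213))^(1/4).
T = (8.32×10^11)^(1/4) = 955 K.

T ≈ 955 K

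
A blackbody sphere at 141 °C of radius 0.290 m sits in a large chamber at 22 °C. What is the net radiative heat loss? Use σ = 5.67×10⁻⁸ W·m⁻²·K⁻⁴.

Q ≈ 1310 W

A = 4πr² = 4π × (0.290)² = 1.06 m².
Convert: 141 °C = 414 K; 22 °C = 295 K.
Q = σA(T⁴ − T_s⁴). T⁴ − T_s⁴ = (414)⁴ − (295)⁴ = 2.94×10^10 − 7.57×10^9 = 2.18×10^10 K⁴.
Q = 5.67×10⁻⁸ × 1.06 × 2.18×10^10 = 1310 W.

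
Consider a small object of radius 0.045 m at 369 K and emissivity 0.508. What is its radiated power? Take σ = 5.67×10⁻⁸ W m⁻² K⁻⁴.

P ≈ 13.6 W

A = 4πr² = 4π × (0.045)² = 0.0254 m².
Stefan–Boltzmann: P = εσAT⁴ = 0.508 × 5.67×10⁻⁸ × 0.0254 × (369)⁴ = 0.508 × 5.67×10⁻⁸ × 0.0254 × 1.85×10^10.
P = 13.6 W.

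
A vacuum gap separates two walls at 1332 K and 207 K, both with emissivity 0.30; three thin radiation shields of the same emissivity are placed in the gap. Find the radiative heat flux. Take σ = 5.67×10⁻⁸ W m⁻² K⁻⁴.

Each of the 4 gaps contributes resistance (2/ε − 1) = 2/0.30 − 1 = 5.667; total = 22.67.
q = σ(T₁⁴ − T₂⁴) / 22.67 = 5.67×10⁻⁸ × 3.15×10^12 / 22.67 = 7870 W/m².

q ≈ 7870 W/m²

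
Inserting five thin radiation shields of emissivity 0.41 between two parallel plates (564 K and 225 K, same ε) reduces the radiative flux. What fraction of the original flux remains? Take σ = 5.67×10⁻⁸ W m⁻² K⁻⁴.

With N identical shields there are N+1 = 6 gaps in series, each with the same radiative resistance, so the flux falls to 1/(N+1) of its unshielded value.

ratio ≈ 0.167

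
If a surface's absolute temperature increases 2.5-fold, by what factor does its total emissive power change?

P ∝ T⁴, so the power scales as (2.5)⁴ = 39.1.

factor ≈ 39.1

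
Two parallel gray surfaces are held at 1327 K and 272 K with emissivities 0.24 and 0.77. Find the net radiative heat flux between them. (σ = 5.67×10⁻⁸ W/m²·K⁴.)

q ≈ 39300 W/m²

For two large parallel gray plates, q = σ(T₁⁴ − T₂⁴) / (1/ε₁ + 1/ε₂ − 1).
1/ε₁ + 1/ε₂ − 1 = 1/0.24 + 1/0.77 − 1 = 4.465.
T₁⁴ − T₂⁴ = 3.10×10^12 − 5.47×10^9 = 3.10×10^12 K⁴.
q = 5.67×10⁻⁸ × 3.10×10^12 / 4.465 = 39300 W/m².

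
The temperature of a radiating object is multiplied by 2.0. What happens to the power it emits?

factor ≈ 16.0

P ∝ T⁴, so the power scales as (2.0)⁴ = 16.0.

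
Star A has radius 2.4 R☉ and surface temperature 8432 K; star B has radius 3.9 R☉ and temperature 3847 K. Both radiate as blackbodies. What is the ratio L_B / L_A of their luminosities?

L = 4πR²σT⁴ ∝ R²T⁴, so L_B/L_A = (3.9/2.4)² × (3847/8432)⁴ = 2.64 × 0.0433 = 0.114.

L_B/L_A ≈ 0.114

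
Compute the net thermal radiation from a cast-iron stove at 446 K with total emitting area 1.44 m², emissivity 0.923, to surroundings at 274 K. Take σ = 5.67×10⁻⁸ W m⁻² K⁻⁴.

Q ≈ 2560 W

Q = εσA(T⁴ − T_s⁴). T⁴ − T_s⁴ = (446)⁴ − (274)⁴ = 3.96×10^10 − 5.64×10^9 = 3.39×10^10 K⁴.
Q = 0.923 × 5.67×10⁻⁸ × 1.44 × 3.39×10^10 = 2560 W.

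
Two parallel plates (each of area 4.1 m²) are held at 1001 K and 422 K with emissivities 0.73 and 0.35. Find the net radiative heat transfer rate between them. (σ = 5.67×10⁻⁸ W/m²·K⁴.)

Q ≈ 70000 W

For two large parallel gray plates, q = σ(T₁⁴ − T₂⁴) / (1/ε₁ + 1/ε₂ − 1).
1/ε₁ + 1/ε₂ − 1 = 1/0.73 + 1/0.35 − 1 = 3.227.
T₁⁴ − T₂⁴ = 1.00×10^12 − 3.17×10^10 = 9.72×10^11 K⁴.
q = 5.67×10⁻⁸ × 9.72×10^11 / 3.227 = 17100 W/m².
Q = q·A = 17100 × 4.1 = 70000 W.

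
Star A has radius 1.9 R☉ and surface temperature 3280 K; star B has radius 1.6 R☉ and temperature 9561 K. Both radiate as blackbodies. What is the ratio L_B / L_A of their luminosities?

L = 4πR²σT⁴ ∝ R²T⁴, so L_B/L_A = (1.6/1.9)² × (9561/3280)⁴ = 0.709 × 72.2 = 51.2.

L_B/L_A ≈ 51.2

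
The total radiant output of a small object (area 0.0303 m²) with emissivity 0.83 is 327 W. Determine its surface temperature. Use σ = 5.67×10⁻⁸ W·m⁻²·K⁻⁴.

T ≈ 692 K

From P = εσAT⁴, T = (P / εσA)^(1/4) = (327 / (0.83 × 5.67×10⁻⁸ × 0.0303))^(1/4).
T = (2.29×10^11)^(1/4) = 692 K.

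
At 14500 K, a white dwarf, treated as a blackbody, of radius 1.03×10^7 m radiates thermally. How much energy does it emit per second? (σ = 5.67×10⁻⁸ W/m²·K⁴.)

A = 4πr² = 4π × (1.03×10^7)² = 1.33×10^15 m².
P = σAT⁴ = 5.67×10⁻⁸ × 1.33×10^15 × (14500)⁴ = 5.67×10⁻⁸ × 1.33×10^15 × 4.42×10^16.
P = 3.34×10^24 W.

P ≈ 3.34×10^24 W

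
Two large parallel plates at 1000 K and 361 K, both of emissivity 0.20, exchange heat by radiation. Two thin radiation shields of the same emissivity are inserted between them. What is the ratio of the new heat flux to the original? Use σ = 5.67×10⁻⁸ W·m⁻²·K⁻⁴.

With N identical shields there are N+1 = 3 gaps in series, each with the same radiative resistance, so the flux falls to 1/(N+1) of its unshielded value.

ratio ≈ 0.333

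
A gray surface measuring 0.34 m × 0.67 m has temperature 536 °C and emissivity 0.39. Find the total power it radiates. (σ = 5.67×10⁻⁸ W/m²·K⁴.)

A = 0.34 × 0.67 = 0.228 m².
536 °C = 809 K.
Stefan–Boltzmann: P = εσAT⁴ = 0.39 × 5.67×10⁻⁸ × 0.228 × (809)⁴ = 0.39 × 5.67×10⁻⁸ × 0.228 × 4.28×10^11.
P = 2160 W.

P ≈ 2160 W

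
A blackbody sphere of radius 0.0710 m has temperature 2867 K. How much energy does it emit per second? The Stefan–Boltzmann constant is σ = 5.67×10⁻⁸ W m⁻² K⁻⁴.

P ≈ 2.43×10^5 W

A = 4πr² = 4π × (0.0710)² = 0.0633 m².
P = σAT⁴ = 5.67×10⁻⁸ × 0.0633 × (2867)⁴ = 5.67×10⁻⁸ × 0.0633 × 6.76×10^13.
P = 2.43×10^5 W.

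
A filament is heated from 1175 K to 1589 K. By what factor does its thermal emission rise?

P ∝ T⁴, so the ratio is (1589/1175)⁴ = (1.352)⁴ = 3.34.

ratio ≈ 3.34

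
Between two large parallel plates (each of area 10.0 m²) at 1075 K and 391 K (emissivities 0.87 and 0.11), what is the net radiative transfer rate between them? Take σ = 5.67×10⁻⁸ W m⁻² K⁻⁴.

Q ≈ 80500 W

For two large parallel gray plates, q = σ(T₁⁴ − T₂⁴) / (1/ε₁ + 1/ε₂ − 1).
1/ε₁ + 1/ε₂ − 1 = 1/0.87 + 1/0.11 − 1 = 9.240.
T₁⁴ − T₂⁴ = 1.34×10^12 − 2.34×10^10 = 1.31×10^12 K⁴.
q = 5.67×10⁻⁸ × 1.31×10^12 / 9.240 = 8050 W/m².
Q = q·A = 8050 × 10.0 = 80500 W.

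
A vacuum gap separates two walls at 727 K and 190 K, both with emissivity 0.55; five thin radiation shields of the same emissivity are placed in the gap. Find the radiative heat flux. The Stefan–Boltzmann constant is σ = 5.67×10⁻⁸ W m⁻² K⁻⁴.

q ≈ 997 W/m²

Each of the 6 gaps contributes resistance (2/ε − 1) = 2/0.55 − 1 = 2.636; total = 15.82.
q = σ(T₁⁴ − T₂⁴) / 15.82 = 5.67×10⁻⁸ × 2.78×10^11 / 15.82 = 997 W/m².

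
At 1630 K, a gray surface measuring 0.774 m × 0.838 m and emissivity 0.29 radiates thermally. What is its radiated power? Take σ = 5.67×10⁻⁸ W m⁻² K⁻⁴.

A = 0.774 × 0.838 = 0.649 m².
Stefan–Boltzmann: P = εσAT⁴ = 0.29 × 5.67×10⁻⁸ × 0.649 × (1630)⁴ = 0.29 × 5.67×10⁻⁸ × 0.649 × 7.06×10^12.
P = 75300 W.

P ≈ 75300 W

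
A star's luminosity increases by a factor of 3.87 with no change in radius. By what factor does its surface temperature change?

P ∝ T⁴ ⇒ T ∝ P^(1/4), so T scales by (3.87)^(1/4) = 1.40.

factor ≈ 1.40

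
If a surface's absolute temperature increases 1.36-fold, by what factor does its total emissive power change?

P ∝ T⁴, so the power scales as (1.36)⁴ = 3.42.

factor ≈ 3.42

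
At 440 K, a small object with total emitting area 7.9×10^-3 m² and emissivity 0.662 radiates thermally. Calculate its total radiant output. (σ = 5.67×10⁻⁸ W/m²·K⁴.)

P = εσAT⁴ = 0.662 × 5.67×10⁻⁸ × 7.90×10^-3 × (440)⁴ = 0.662 × 5.67×10⁻⁸ × 7.90×10^-3 × 3.75×10^10.
P = 11.1 W.

P ≈ 11.1 W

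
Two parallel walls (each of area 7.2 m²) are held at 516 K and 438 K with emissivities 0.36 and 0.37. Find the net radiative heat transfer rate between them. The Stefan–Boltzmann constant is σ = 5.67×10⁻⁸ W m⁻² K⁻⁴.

For two large parallel gray plates, q = σ(T₁⁴ − T₂⁴) / (1/ε₁ + 1/ε₂ − 1).
1/ε₁ + 1/ε₂ − 1 = 1/0.36 + 1/0.37 − 1 = 4.480.
T₁⁴ − T₂⁴ = 7.09×10^10 − 3.68×10^10 = 3.41×10^10 K⁴.
q = 5.67×10⁻⁸ × 3.41×10^10 / 4.480 = 431 W/m².
Q = q·A = 431 × 7.2 = 3110 W.

Q ≈ 3110 W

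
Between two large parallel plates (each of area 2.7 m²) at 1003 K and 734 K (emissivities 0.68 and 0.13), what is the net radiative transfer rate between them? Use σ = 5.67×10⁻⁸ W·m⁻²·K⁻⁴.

Q ≈ 13500 W

For two large parallel gray plates, q = σ(T₁⁴ − T₂⁴) / (1/ε₁ + 1/ε₂ − 1).
1/ε₁ + 1/ε₂ − 1 = 1/0.68 + 1/0.13 − 1 = 8.163.
T₁⁴ − T₂⁴ = 1.01×10^12 − 2.90×10^11 = 7.22×10^11 K⁴.
q = 5.67×10⁻⁸ × 7.22×10^11 / 8.163 = 5010 W/m².
Q = q·A = 5010 × 2.7 = 13500 W.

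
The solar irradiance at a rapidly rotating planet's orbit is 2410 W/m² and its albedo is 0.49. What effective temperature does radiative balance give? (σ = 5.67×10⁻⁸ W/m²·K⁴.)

Power absorbed = (1−a)S·πR²; power emitted = 4πR²σT⁴. Equating and cancelling πR²:
T = ((1−a)S / 4σ)^(1/4) = (1230 / (4 × 5.67×10⁻⁸))^(1/4) = (5.42×10^9)^(1/4).
T = 271 K.

T ≈ 271 K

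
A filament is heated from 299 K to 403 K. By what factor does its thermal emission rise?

ratio ≈ 3.30

P ∝ T⁴, so the ratio is (403/299)⁴ = (1.348)⁴ = 3.30.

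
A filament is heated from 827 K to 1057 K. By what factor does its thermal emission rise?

P ∝ T⁴, so the ratio is (1057/827)⁴ = (1.278)⁴ = 2.67.

ratio ≈ 2.67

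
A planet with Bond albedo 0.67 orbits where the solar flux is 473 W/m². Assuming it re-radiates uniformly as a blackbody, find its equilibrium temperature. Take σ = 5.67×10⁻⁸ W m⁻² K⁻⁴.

T ≈ 162 K

Power absorbed = (1−a)S·πR²; power emitted = 4πR²σT⁴. Equating and cancelling πR²:
T = ((1−a)S / 4σ)^(1/4) = (156 / (4 × 5.67×10⁻⁸))^(1/4) = (6.88×10^8)^(1/4).
T = 162 K.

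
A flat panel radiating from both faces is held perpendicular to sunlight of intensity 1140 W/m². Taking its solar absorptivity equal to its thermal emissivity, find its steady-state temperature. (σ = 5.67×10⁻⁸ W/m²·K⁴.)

Absorbed flux αS = emitted flux 2εσT⁴ per unit area; with α = ε this gives T = (S/2σ)^(1/4).
T = (1140 / (2 × 5.67×10⁻⁸))^(1/4) = (1.01×10^10)^(1/4).
T = 317 K.

T ≈ 317 K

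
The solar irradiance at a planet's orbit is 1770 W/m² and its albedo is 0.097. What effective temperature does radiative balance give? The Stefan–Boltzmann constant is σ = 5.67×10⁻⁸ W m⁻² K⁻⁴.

Power absorbed = (1−a)S·πR²; power emitted = 4πR²σT⁴. Equating and cancelling πR²:
T = ((1−a)S / 4σ)^(1/4) = (1600 / (4 × 5.67×10⁻⁸))^(1/4) = (7.05×10^9)^(1/4).
T = 290 K.

T ≈ 290 K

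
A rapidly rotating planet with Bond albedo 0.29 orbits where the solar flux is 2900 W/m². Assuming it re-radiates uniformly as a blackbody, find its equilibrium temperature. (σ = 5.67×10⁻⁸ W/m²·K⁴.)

Power absorbed = (1−a)S·πR²; power emitted = 4πR²σT⁴. Equating and cancelling πR²:
T = ((1−a)S / 4σ)^(1/4) = (2060 / (4 × 5.67×10⁻⁸))^(1/4) = (9.08×10^9)^(1/4).
T = 309 K.

T ≈ 309 K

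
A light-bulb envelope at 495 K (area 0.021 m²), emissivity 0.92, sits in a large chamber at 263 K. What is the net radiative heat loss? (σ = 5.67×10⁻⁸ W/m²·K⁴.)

Q ≈ 60.5 W

Q = εσA(T⁴ − T_s⁴). T⁴ − T_s⁴ = (495)⁴ − (263)⁴ = 6.00×10^10 − 4.78×10^9 = 5.53×10^10 K⁴.
Q = 0.92 × 5.67×10⁻⁸ × 0.0210 × 5.53×10^10 = 60.5 W.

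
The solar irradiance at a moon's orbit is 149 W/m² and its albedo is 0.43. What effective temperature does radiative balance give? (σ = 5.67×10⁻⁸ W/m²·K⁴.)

Power absorbed = (1−a)S·πR²; power emitted = 4πR²σT⁴. Equating and cancelling πR²:
T = ((1−a)S / 4σ)^(1/4) = (84.9 / (4 × 5.67×10⁻⁸))^(1/4) = (3.74×10^8)^(1/4).
T = 139 K.

T ≈ 139 K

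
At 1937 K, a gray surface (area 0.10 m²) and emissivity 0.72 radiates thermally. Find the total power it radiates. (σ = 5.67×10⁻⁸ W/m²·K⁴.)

P = εσAT⁴ = 0.72 × 5.67×10⁻⁸ × 0.100 × (1937)⁴ = 0.72 × 5.67×10⁻⁸ × 0.100 × 1.41×10^13.
P = 57500 W.

P ≈ 57500 W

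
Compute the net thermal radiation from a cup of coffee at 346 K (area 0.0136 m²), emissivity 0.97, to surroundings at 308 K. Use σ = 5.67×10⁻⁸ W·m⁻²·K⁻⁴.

Q = εσA(T⁴ − T_s⁴). T⁴ − T_s⁴ = (346)⁴ − (308)⁴ = 1.43×10^10 − 9.00×10^9 = 5.33×10^9 K⁴.
Q = 0.97 × 5.67×10⁻⁸ × 0.0136 × 5.33×10^9 = 3.99 W.

Q ≈ 3.99 W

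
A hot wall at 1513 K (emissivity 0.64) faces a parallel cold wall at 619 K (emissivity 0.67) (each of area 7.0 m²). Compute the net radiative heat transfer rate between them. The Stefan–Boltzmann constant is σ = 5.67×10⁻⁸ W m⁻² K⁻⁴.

Q ≈ 9.84×10^5 W

For two large parallel gray plates, q = σ(T₁⁴ − T₂⁴) / (1/ε₁ + 1/ε₂ − 1).
1/ε₁ + 1/ε₂ − 1 = 1/0.64 + 1/0.67 − 1 = 2.055.
T₁⁴ − T₂⁴ = 5.24×10^12 − 1.47×10^11 = 5.09×10^12 K⁴.
q = 5.67×10⁻⁸ × 5.09×10^12 / 2.055 = 1.41×10^5 W/m².
Q = q·A = 1.41×10^5 × 7.0 = 9.84×10^5 W.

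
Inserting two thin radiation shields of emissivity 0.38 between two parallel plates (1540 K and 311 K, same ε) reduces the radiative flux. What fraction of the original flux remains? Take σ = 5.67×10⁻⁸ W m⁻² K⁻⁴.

With N identical shields there are N+1 = 3 gaps in series, each with the same radiative resistance, so the flux falls to 1/(N+1) of its unshielded value.

ratio ≈ 0.333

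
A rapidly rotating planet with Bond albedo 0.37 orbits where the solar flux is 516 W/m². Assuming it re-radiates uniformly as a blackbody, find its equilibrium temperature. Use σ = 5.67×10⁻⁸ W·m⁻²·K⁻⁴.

Power absorbed = (1−a)S·πR²; power emitted = 4πR²σT⁴. Equating and cancelling πR²:
T = ((1−a)S / 4σ)^(1/4) = (325 / (4 × 5.67×10⁻⁸))^(1/4) = (1.43×10^9)^(1/4).
T = 195 K.

T ≈ 195 K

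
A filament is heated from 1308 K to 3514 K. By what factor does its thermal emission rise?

ratio ≈ 52.1

P ∝ T⁴, so the ratio is (3514/1308)⁴ = (2.687)⁴ = 52.1.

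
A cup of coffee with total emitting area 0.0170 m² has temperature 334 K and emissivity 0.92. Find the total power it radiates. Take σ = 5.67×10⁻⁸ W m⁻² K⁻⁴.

Stefan–Boltzmann: P = εσAT⁴ = 0.92 × 5.67×10⁻⁸ × 0.0170 × (334)⁴ = 0.92 × 5.67×10⁻⁸ × 0.0170 × 1.24×10^10.
P = 11.0 W.

P ≈ 11.0 W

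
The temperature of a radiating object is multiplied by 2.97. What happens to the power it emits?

P ∝ T⁴, so the power scales as (2.97)⁴ = 77.8.

factor ≈ 77.8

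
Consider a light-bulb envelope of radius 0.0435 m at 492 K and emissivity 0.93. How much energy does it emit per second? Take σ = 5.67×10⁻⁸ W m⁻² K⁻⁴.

P ≈ 73.5 W

A = 4πr² = 4π × (0.0435)² = 0.0238 m².
Stefan–Boltzmann: P = εσAT⁴ = 0.93 × 5.67×10⁻⁸ × 0.0238 × (492)⁴ = 0.93 × 5.67×10⁻⁸ × 0.0238 × 5.86×10^10.
P = 73.5 W.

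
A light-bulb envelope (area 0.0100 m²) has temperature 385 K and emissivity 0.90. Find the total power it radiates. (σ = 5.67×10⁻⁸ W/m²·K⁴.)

P = εσAT⁴ = 0.90 × 5.67×10⁻⁸ × 0.0100 × (385)⁴ = 0.90 × 5.67×10⁻⁸ × 0.0100 × 2.20×10^10.
P = 11.2 W.

P ≈ 11.2 W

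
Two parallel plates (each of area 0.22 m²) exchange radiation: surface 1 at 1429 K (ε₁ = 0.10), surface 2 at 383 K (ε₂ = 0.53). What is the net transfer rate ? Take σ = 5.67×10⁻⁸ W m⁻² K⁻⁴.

Q ≈ 4750 W

For two large parallel gray plates, q = σ(T₁⁴ − T₂⁴) / (1/ε₁ + 1/ε₂ − 1).
1/ε₁ + 1/ε₂ − 1 = 1/0.10 + 1/0.53 − 1 = 10.89.
T₁⁴ − T₂⁴ = 4.17×10^12 − 2.15×10^10 = 4.15×10^12 K⁴.
q = 5.67×10⁻⁸ × 4.15×10^12 / 10.89 = 21600 W/m².
Q = q·A = 21600 × 0.22 = 4750 W.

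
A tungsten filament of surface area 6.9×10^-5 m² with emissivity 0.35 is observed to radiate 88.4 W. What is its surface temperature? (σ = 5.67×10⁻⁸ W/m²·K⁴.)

T ≈ 2830 K

From P = εσAT⁴, T = (P / εσA)^(1/4) = (88.4 / (0.35 × 5.67×10⁻⁸ × 6.90×10^-5))^(1/4).
T = (6.46×10^13)^(1/4) = 2830 K.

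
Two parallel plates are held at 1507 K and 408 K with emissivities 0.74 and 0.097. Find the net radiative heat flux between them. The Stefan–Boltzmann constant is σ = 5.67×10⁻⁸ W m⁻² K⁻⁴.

q ≈ 27300 W/m²

For two large parallel gray plates, q = σ(T₁⁴ − T₂⁴) / (1/ε₁ + 1/ε₂ − 1).
1/ε₁ + 1/ε₂ − 1 = 1/0.74 + 1/0.097 − 1 = 10.66.
T₁⁴ − T₂⁴ = 5.16×10^12 − 2.77×10^10 = 5.13×10^12 K⁴.
q = 5.67×10⁻⁸ × 5.13×10^12 / 10.66 = 27300 W/m².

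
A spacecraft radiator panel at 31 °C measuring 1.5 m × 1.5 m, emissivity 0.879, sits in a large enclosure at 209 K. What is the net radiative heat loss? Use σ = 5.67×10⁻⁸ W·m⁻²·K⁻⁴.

Q ≈ 744 W

A = 1.5 × 1.5 = 2.25 m².
Convert: 31 °C = 304 K.
Q = εσA(T⁴ − T_s⁴). T⁴ − T_s⁴ = (304)⁴ − (209)⁴ = 8.54×10^9 − 1.91×10^9 = 6.63×10^9 K⁴.
Q = 0.879 × 5.67×10⁻⁸ × 2.25 × 6.63×10^9 = 744 W.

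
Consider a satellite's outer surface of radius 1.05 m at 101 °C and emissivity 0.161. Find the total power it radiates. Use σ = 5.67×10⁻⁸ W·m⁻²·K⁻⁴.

P ≈ 2470 W

A = 4πr² = 4π × (1.05)² = 13.9 m².
101 °C = 374 K.
Stefan–Boltzmann: P = εσAT⁴ = 0.161 × 5.67×10⁻⁸ × 13.9 × (374)⁴ = 0.161 × 5.67×10⁻⁸ × 13.9 × 1.96×10^10.
P = 2470 W.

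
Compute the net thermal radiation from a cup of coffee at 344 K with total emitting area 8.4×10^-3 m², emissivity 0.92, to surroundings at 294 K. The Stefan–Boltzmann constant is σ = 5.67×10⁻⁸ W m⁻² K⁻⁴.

Q ≈ 2.86 W

Q = εσA(T⁴ − T_s⁴). T⁴ − T_s⁴ = (344)⁴ − (294)⁴ = 1.40×10^10 − 7.47×10^9 = 6.53×10^9 K⁴.
Q = 0.92 × 5.67×10⁻⁸ × 8.40×10^-3 × 6.53×10^9 = 2.86 W.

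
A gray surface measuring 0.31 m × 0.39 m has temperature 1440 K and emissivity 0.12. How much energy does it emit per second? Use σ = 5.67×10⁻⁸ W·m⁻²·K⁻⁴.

A = 0.31 × 0.39 = 0.121 m².
P = εσAT⁴ = 0.12 × 5.67×10⁻⁸ × 0.121 × (1440)⁴ = 0.12 × 5.67×10⁻⁸ × 0.121 × 4.30×10^12.
P = 3540 W.

P ≈ 3540 W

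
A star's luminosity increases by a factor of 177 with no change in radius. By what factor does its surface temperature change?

P ∝ T⁴ ⇒ T ∝ P^(1/4), so T scales by (177)^(1/4) = 3.65.

factor ≈ 3.65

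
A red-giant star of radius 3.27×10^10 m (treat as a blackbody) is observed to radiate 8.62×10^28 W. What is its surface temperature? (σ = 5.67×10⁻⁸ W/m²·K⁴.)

T ≈ 3260 K

A = 4πr² = 4π × (3.27×10^10)² = 1.34×10^22 m².
From P = σAT⁴, T = (P / σA)^(1/4) = (8.62×10^28 / (5.67×10⁻⁸ × 1.34×10^22))^(1/4).
T = (1.13×10^14)^(1/4) = 3260 K.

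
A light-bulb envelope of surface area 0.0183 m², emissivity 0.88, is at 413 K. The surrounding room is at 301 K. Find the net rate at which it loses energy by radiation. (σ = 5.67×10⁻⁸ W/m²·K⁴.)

Q ≈ 19.1 W

Q = εσA(T⁴ − T_s⁴). T⁴ − T_s⁴ = (413)⁴ − (301)⁴ = 2.91×10^10 − 8.21×10^9 = 2.09×10^10 K⁴.
Q = 0.88 × 5.67×10⁻⁸ × 0.0183 × 2.09×10^10 = 19.1 W.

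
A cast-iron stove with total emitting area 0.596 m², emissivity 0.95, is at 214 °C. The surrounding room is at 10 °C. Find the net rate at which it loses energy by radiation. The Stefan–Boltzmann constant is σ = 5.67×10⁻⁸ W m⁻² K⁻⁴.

Convert: 214 °C = 487 K; 10 °C = 283 K.
Q = εσA(T⁴ − T_s⁴). T⁴ − T_s⁴ = (487)⁴ − (283)⁴ = 5.62×10^10 − 6.41×10^9 = 4.98×10^10 K⁴.
Q = 0.95 × 5.67×10⁻⁸ × 0.596 × 4.98×10^10 = 1600 W.

Q ≈ 1600 W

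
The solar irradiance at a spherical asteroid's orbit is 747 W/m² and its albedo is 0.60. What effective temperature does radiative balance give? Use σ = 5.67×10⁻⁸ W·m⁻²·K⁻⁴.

Power absorbed = (1−a)S·πR²; power emitted = 4πR²σT⁴. Equating and cancelling πR²:
T = ((1−a)S / 4σ)^(1/4) = (299 / (4 × 5.67×10⁻⁸))^(1/4) = (1.32×10^9)^(1/4).
T = 191 K.

T ≈ 191 K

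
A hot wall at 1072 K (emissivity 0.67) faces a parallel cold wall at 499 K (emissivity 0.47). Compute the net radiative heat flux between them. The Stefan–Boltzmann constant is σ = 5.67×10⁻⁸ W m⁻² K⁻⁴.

For two large parallel gray plates, q = σ(T₁⁴ − T₂⁴) / (1/ε₁ + 1/ε₂ − 1).
1/ε₁ + 1/ε₂ − 1 = 1/0.67 + 1/0.47 − 1 = 2.620.
T₁⁴ − T₂⁴ = 1.32×10^12 − 6.20×10^10 = 1.26×10^12 K⁴.
q = 5.67×10⁻⁸ × 1.26×10^12 / 2.620 = 27200 W/m².

q ≈ 27200 W/m²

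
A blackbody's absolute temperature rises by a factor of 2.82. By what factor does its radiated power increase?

P ∝ T⁴, so the power scales as (2.82)⁴ = 63.2.

factor ≈ 63.2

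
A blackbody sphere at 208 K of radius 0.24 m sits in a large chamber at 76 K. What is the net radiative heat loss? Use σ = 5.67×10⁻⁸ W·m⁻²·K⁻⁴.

Q ≈ 75.4 W

A = 4πr² = 4π × (0.24)² = 0.724 m².
Q = σA(T⁴ − T_s⁴). T⁴ − T_s⁴ = (208)⁴ − (76)⁴ = 1.87×10^9 − 3.34×10^7 = 1.84×10^9 K⁴.
Q = 5.67×10⁻⁸ × 0.724 × 1.84×10^9 = 75.4 W.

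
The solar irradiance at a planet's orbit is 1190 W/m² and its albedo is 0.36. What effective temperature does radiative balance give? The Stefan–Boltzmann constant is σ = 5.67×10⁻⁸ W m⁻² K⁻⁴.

T ≈ 241 K

Power absorbed = (1−a)S·πR²; power emitted = 4πR²σT⁴. Equating and cancelling πR²:
T = ((1−a)S / 4σ)^(1/4) = (762 / (4 × 5.67×10⁻⁸))^(1/4) = (3.36×10^9)^(1/4).
T = 241 K.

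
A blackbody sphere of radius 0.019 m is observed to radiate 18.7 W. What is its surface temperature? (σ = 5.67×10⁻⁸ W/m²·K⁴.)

A = 4πr² = 4π × (0.019)² = 4.54×10^-3 m².
From P = σAT⁴, T = (P / σA)^(1/4) = (18.7 / (5.67×10⁻⁸ × 4.54×10^-3))^(1/4).
T = (7.27×10^10)^(1/4) = 519 K.

T ≈ 519 K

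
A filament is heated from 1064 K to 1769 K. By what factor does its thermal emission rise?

ratio ≈ 7.64

P ∝ T⁴, so the ratio is (1769/1064)⁴ = (1.663)⁴ = 7.64.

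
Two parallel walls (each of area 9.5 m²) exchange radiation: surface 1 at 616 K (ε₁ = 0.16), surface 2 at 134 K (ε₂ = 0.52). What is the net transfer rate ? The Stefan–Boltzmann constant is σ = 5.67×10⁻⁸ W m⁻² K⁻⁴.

Q ≈ 10800 W

For two large parallel gray plates, q = σ(T₁⁴ − T₂⁴) / (1/ε₁ + 1/ε₂ − 1).
1/ε₁ + 1/ε₂ − 1 = 1/0.16 + 1/0.52 − 1 = 7.173.
T₁⁴ − T₂⁴ = 1.44×10^11 − 3.22×10^8 = 1.44×10^11 K⁴.
q = 5.67×10⁻⁸ × 1.44×10^11 / 7.173 = 1140 W/m².
Q = q·A = 1140 × 9.5 = 10800 W.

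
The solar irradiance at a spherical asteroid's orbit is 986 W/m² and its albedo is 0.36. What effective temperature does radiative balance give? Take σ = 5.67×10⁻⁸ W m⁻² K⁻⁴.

Power absorbed = (1−a)S·πR²; power emitted = 4πR²σT⁴. Equating and cancelling πR²:
T = ((1−a)S / 4σ)^(1/4) = (631 / (4 × 5.67×10⁻⁸))^(1/4) = (2.78×10^9)^(1/4).
T = 230 K.

T ≈ 230 K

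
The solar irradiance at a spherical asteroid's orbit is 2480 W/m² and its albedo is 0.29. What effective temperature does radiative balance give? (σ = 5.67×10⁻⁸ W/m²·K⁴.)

Power absorbed = (1−a)S·πR²; power emitted = 4πR²σT⁴. Equating and cancelling πR²:
T = ((1−a)S / 4σ)^(1/4) = (1760 / (4 × 5.67×10⁻⁸))^(1/4) = (7.76×10^9)^(1/4).
T = 297 K.

T ≈ 297 K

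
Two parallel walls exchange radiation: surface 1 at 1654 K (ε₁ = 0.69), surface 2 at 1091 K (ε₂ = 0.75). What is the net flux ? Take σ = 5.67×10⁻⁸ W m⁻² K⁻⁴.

q ≈ 1.93×10^5 W/m²

For two large parallel gray plates, q = σ(T₁⁴ − T₂⁴) / (1/ε₁ + 1/ε₂ − 1).
1/ε₁ + 1/ε₂ − 1 = 1/0.69 + 1/0.75 − 1 = 1.783.
T₁⁴ − T₂⁴ = 7.48×10^12 − 1.42×10^12 = 6.07×10^12 K⁴.
q = 5.67×10⁻⁸ × 6.07×10^12 / 1.783 = 1.93×10^5 W/m².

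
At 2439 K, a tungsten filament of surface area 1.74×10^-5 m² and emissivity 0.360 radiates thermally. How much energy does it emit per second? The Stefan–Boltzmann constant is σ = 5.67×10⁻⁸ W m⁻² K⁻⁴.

P ≈ 12.6 W

P = εσAT⁴ = 0.360 × 5.67×10⁻⁸ × 1.74×10^-5 × (2439)⁴ = 0.360 × 5.67×10⁻⁸ × 1.74×10^-5 × 3.54×10^13.
P = 12.6 W.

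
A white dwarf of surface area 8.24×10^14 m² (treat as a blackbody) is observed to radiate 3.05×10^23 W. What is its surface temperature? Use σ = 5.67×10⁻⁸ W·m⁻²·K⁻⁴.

T ≈ 8990 K

From P = σAT⁴, T = (P / σA)^(1/4) = (3.05×10^23 / (5.67×10⁻⁸ × 8.24×10^14))^(1/4).
T = (6.53×10^15)^(1/4) = 8990 K.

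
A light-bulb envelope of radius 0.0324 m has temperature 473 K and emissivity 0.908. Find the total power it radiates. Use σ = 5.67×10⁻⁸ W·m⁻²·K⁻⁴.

A = 4πr² = 4π × (0.0324)² = 0.0132 m².
Stefan–Boltzmann: P = εσAT⁴ = 0.908 × 5.67×10⁻⁸ × 0.0132 × (473)⁴ = 0.908 × 5.67×10⁻⁸ × 0.0132 × 5.01×10^10.
P = 34.0 W.

P ≈ 34.0 W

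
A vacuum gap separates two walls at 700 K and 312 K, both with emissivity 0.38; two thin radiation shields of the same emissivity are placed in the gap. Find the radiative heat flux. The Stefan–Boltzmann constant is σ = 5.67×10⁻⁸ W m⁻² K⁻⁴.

Each of the 3 gaps contributes resistance (2/ε − 1) = 2/0.38 − 1 = 4.263; total = 12.79.
q = σ(T₁⁴ − T₂⁴) / 12.79 = 5.67×10⁻⁸ × 2.31×10^11 / 12.79 = 1020 W/m².

q ≈ 1020 W/m²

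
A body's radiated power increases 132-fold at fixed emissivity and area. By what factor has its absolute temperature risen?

factor ≈ 3.39

P ∝ T⁴ ⇒ T ∝ P^(1/4), so T scales by (132)^(1/4) = 3.39.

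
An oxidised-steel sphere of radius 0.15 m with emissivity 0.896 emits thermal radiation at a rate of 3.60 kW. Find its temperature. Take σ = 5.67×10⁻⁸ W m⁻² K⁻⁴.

T ≈ 708 K

A = 4πr² = 4π × (0.15)² = 0.283 m².
From P = εσAT⁴, T = (P / εσA)^(1/4) = (3600 / (0.896 × 5.67×10⁻⁸ × 0.283))^(1/4).
T = (2.51×10^11)^(1/4) = 708 K.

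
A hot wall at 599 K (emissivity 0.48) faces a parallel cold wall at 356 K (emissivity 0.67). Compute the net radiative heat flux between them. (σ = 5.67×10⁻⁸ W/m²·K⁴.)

q ≈ 2480 W/m²

For two large parallel gray plates, q = σ(T₁⁴ − T₂⁴) / (1/ε₁ + 1/ε₂ − 1).
1/ε₁ + 1/ε₂ − 1 = 1/0.48 + 1/0.67 − 1 = 2.576.
T₁⁴ − T₂⁴ = 1.29×10^11 − 1.61×10^10 = 1.13×10^11 K⁴.
q = 5.67×10⁻⁸ × 1.13×10^11 / 2.576 = 2480 W/m².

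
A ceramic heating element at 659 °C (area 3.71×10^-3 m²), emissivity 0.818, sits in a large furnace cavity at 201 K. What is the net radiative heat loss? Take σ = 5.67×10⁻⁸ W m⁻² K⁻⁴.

Q ≈ 130 W

Convert: 659 °C = 932 K.
Q = εσA(T⁴ − T_s⁴). T⁴ − T_s⁴ = (932)⁴ − (201)⁴ = 7.55×10^11 − 1.63×10^9 = 7.53×10^11 K⁴.
Q = 0.818 × 5.67×10⁻⁸ × 3.71×10^-3 × 7.53×10^11 = 130 W.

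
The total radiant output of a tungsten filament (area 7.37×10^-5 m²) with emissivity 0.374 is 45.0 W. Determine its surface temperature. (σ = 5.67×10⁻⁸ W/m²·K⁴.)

From P = εσAT⁴, T = (P / εσA)^(1/4) = (45.0 / (0.374 × 5.67×10⁻⁸ × 7.37×10^-5))^(1/4).
T = (2.88×10^13)^(1/4) = 2320 K.

T ≈ 2320 K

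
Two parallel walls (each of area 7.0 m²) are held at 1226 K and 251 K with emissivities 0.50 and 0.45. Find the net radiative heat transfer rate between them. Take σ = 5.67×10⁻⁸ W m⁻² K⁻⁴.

For two large parallel gray plates, q = σ(T₁⁴ − T₂⁴) / (1/ε₁ + 1/ε₂ − 1).
1/ε₁ + 1/ε₂ − 1 = 1/0.50 + 1/0.45 − 1 = 3.222.
T₁⁴ − T₂⁴ = 2.26×10^12 − 3.97×10^9 = 2.26×10^12 K⁴.
q = 5.67×10⁻⁸ × 2.26×10^12 / 3.222 = 39700 W/m².
Q = q·A = 39700 × 7.0 = 2.78×10^5 W.

Q ≈ 2.78×10^5 W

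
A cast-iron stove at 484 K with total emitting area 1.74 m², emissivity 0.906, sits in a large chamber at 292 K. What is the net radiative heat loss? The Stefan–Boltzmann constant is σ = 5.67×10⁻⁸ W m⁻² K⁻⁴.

Q = εσA(T⁴ − T_s⁴). T⁴ − T_s⁴ = (484)⁴ − (292)⁴ = 5.49×10^10 − 7.27×10^9 = 4.76×10^10 K⁴.
Q = 0.906 × 5.67×10⁻⁸ × 1.74 × 4.76×10^10 = 4260 W.

Q ≈ 4260 W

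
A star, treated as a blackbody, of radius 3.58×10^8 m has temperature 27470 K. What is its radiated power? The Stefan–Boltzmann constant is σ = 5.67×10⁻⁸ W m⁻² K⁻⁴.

A = 4πr² = 4π × (3.58×10^8)² = 1.61×10^18 m².
P = σAT⁴ = 5.67×10⁻⁸ × 1.61×10^18 × (27470)⁴ = 5.67×10⁻⁸ × 1.61×10^18 × 5.69×10^17.
P = 5.20×10^28 W.

P ≈ 5.20×10^28 W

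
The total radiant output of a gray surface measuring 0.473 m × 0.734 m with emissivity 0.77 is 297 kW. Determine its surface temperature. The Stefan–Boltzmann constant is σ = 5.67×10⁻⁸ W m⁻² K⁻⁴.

A = 0.473 × 0.734 = 0.347 m².
From P = εσAT⁴, T = (P / εσA)^(1/4) = (2.97×10^5 / (0.77 × 5.67×10⁻⁸ × 0.347))^(1/4).
T = (1.96×10^13)^(1/4) = 2100 K.

T ≈ 2100 K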